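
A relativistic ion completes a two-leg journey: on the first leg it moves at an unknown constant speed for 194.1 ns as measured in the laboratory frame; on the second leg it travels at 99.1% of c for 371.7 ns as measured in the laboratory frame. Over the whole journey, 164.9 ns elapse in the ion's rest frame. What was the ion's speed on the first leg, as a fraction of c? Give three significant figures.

Leg 1: speed unknown; τ_1 = 194.1/γ_1.
Leg 2: β = 0.991; γ = 1/√(1 − 0.991²) = 1/√0.01792 = 7.470; τ_2 = 371.7/7.470 = 49.76 ns.
Total proper time: τ_1 + 49.76 = 164.9, so τ_1 = 164.9 − 49.76 = 115.1 ns.
γ_1 = 194.1/115.1 = 1.686; β = √(1 − 1/γ²) = √0.6481.

β = 0.805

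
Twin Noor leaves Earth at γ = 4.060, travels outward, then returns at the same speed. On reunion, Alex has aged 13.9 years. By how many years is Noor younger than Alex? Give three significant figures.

Δt − τ = 10.5 years

γ = 4.060
Noor's elapsed proper time: τ = 13.9/4.060 = 3.424 years.
Age gap = Δt − τ = 13.9 − 3.424 years.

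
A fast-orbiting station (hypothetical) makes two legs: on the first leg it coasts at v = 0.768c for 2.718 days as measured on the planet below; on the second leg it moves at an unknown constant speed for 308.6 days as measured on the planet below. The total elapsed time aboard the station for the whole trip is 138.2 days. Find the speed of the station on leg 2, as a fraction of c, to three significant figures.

Leg 1: γ = 1/√(1 − 0.768²) = 1/√0.4102 = 1.561; τ_1 = 2.718/1.561 = 1.741 days.
Leg 2: speed unknown; τ_2 = 308.6/γ_2.
Total proper time: 1.741 + τ_2 = 138.2, so τ_2 = 138.2 − 1.741 = 136.5 days.
γ_2 = 308.6/136.5 = 2.261; β = √(1 − 1/γ²) = √0.8045.

β = 0.897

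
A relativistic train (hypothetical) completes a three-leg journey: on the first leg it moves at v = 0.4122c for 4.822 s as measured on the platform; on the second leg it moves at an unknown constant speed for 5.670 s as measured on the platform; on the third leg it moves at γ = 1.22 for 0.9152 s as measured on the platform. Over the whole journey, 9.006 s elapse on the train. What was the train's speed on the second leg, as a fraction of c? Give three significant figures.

Leg 1: γ = 1/√(1 − 0.4122²) = 1/√0.8301 = 1.098; τ_1 = 4.822/1.098 = 4.393 s.
Leg 2: speed unknown; τ_2 = 5.670/γ_2.
Leg 3: γ = 1.22; τ_3 = 0.9152/1.220 = 0.7502 s.
Total proper time: 4.393 + τ_2 + 0.7502 = 9.006, so τ_2 = 9.006 − 5.143 = 3.863 s.
γ_2 = 5.670/3.863 = 1.468; β = √(1 − 1/γ²) = √0.5359.

β = 0.732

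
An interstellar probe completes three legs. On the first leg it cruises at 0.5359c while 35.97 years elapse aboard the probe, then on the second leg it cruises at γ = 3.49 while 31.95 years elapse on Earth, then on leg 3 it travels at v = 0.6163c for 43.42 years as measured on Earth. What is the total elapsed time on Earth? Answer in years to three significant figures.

Leg 1: γ = 1/√(1 − 0.5359²) = 1/√0.7128 = 1.184; Δt_1 = 1.184 × 35.97 = 42.60 years.
Leg 2: 31.95 years is already measured on Earth.
Leg 3: 43.42 years is already measured on Earth.
Total: 42.60 + 31.95 + 43.42 years.

Δt = 118 years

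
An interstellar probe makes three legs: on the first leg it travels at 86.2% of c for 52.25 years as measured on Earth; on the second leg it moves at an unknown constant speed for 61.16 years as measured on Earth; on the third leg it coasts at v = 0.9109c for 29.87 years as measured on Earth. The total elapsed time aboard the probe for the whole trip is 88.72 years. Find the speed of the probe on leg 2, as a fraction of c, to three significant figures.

Leg 1: β = 0.862; γ = 1/√(1 − 0.862²) = 1/√0.2570 = 1.973; τ_1 = 52.25/1.973 = 26.49 years.
Leg 2: speed unknown; τ_2 = 61.16/γ_2.
Leg 3: γ = 1/√(1 − 0.9109²) = 1/√0.1703 = 2.423; τ_3 = 29.87/2.423 = 12.33 years.
Total proper time: 26.49 + τ_2 + 12.33 = 88.72, so τ_2 = 88.72 − 38.81 = 49.91 years.
γ_2 = 61.16/49.91 = 1.225; β = √(1 − 1/γ²) = √0.3341.

β = 0.578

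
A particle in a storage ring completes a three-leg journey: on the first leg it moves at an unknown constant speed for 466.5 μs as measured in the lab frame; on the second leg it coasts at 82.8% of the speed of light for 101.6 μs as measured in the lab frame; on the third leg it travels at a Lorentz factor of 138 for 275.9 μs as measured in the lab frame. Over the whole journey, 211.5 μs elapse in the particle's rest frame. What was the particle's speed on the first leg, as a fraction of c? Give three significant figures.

Leg 1: speed unknown; τ_1 = 466.5/γ_1.
Leg 2: β = 0.828; γ = 1/√(1 − 0.828²) = 1/√0.3144 = 1.783; τ_2 = 101.6/1.783 = 56.97 μs.
Leg 3: γ = 138; τ_3 = 275.9/138.0 = 1.999 μs.
Total proper time: τ_1 + 56.97 + 1.999 = 211.5, so τ_1 = 211.5 − 58.97 = 152.5 μs.
γ_1 = 466.5/152.5 = 3.058; β = √(1 − 1/γ²) = √0.8931.

β = 0.945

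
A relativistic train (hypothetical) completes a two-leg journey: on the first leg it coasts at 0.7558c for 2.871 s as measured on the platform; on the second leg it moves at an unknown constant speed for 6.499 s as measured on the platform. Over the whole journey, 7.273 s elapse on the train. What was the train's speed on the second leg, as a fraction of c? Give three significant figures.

Leg 1: γ = 1/√(1 − 0.7558²) = 1/√0.4288 = 1.527; τ_1 = 2.871/1.527 = 1.880 s.
Leg 2: speed unknown; τ_2 = 6.499/γ_2.
Total proper time: 1.880 + τ_2 = 7.273, so τ_2 = 7.273 − 1.880 = 5.393 s.
γ_2 = 6.499/5.393 = 1.205; β = √(1 − 1/γ²) = √0.3114.

β = 0.558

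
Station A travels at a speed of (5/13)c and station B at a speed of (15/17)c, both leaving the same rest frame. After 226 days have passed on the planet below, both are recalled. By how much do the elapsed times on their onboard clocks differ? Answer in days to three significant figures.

|τ_A − τ_B| = 102 days

A: γ = 1/√(1 − (5/13)²) = 13/12 ≈ 1.083; τ_A = 226/1.083 = 208.6 days.
B: γ = 1/√(1 − (15/17)²) = 17/8 = 2.125; τ_B = 226/2.125 = 106.4 days.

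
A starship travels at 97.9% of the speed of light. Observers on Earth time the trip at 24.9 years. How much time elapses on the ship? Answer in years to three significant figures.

τ = 5.08 years

β = 0.979; γ = 1/√(1 − 0.979²) = 1/√0.04156 = 4.905
The interval measured on Earth is the dilated one; the clock on the ship measures the proper time τ = Δt/γ = 24.9/4.905 years.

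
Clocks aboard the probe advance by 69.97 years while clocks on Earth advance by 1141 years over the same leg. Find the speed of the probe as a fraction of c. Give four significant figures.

v = 0.9981c

The proper time is measured aboard the probe (both events occur at the probe's location); Δt is measured on Earth. γ = Δt/τ = 1141/69.97 = 16.31.
β = √(1 − 1/γ²) = √(1 − 0.003761) = √0.9962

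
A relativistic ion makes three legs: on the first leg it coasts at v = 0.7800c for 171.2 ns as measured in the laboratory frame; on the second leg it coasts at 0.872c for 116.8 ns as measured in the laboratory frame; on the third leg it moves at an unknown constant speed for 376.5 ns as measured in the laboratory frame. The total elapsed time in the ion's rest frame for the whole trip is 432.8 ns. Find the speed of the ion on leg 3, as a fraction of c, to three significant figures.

Leg 1: γ = 1/√(1 − 0.7800²) = 1/√0.3916 = 1.598; τ_1 = 171.2/1.598 = 107.1 ns.
Leg 2: γ = 1/√(1 − 0.872²) = 1/√0.2396 = 2.043; τ_2 = 116.8/2.043 = 57.17 ns.
Leg 3: speed unknown; τ_3 = 376.5/γ_3.
Total proper time: 107.1 + 57.17 + τ_3 = 432.8, so τ_3 = 432.8 − 164.3 = 268.5 ns.
γ_3 = 376.5/268.5 = 1.402; β = √(1 − 1/γ²) = √0.4915.

β = 0.701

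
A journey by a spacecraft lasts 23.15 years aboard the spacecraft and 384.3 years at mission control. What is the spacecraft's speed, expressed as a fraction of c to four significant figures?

β = 0.9982

The proper time is measured aboard the spacecraft (both events occur at the spacecraft's location); Δt is measured at mission control. γ = Δt/τ = 384.3/23.15 = 16.60.
β = √(1 − 1/γ²) = √(1 − 0.003629) = √0.9964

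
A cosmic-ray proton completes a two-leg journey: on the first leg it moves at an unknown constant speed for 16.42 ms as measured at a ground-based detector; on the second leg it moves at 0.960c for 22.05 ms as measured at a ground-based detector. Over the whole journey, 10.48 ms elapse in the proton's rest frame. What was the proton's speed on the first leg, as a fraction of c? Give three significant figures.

β = 0.965

Leg 1: speed unknown; τ_1 = 16.42/γ_1.
Leg 2: γ = 1/√(1 − 0.960²) = 25/7 ≈ 3.571; τ_2 = 22.05/3.571 = 6.174 ms.
Total proper time: τ_1 + 6.174 = 10.48, so τ_1 = 10.48 − 6.174 = 4.306 ms.
γ_1 = 16.42/4.306 = 3.813; β = √(1 − 1/γ²) = √0.9312.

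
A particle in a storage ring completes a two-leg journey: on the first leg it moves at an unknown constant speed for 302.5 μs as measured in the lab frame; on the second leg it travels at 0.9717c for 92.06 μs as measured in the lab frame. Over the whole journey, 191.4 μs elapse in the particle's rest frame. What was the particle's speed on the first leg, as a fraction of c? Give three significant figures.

β = 0.828

Leg 1: speed unknown; τ_1 = 302.5/γ_1.
Leg 2: γ = 1/√(1 − 0.9717²) = 1/√0.05580 = 4.233; τ_2 = 92.06/4.233 = 21.75 μs.
Total proper time: τ_1 + 21.75 = 191.4, so τ_1 = 191.4 − 21.75 = 169.7 μs.
γ_1 = 302.5/169.7 = 1.783; β = √(1 − 1/γ²) = √0.6855.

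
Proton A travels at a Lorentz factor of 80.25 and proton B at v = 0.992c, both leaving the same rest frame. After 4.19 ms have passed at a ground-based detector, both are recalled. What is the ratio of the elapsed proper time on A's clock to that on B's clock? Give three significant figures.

A: γ = 80.25. B: γ = 1/√(1 − 0.992²) = 1/√0.01594 = 7.922.
τ_A/τ_B = γ_B/γ_A = 7.922/80.25 = 0.09871, so τ_A/τ_B = 0.09871.

τ_A/τ_B = 0.0987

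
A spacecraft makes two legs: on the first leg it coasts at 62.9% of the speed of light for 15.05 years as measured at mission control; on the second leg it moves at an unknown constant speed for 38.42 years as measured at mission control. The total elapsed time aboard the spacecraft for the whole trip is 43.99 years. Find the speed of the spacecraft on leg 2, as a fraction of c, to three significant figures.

Leg 1: β = 0.629; γ = 1/√(1 − 0.629²) = 1/√0.6044 = 1.286; τ_1 = 15.05/1.286 = 11.70 years.
Leg 2: speed unknown; τ_2 = 38.42/γ_2.
Total proper time: 11.70 + τ_2 = 43.99, so τ_2 = 43.99 − 11.70 = 32.29 years.
γ_2 = 38.42/32.29 = 1.190; β = √(1 − 1/γ²) = √0.2936.

β = 0.542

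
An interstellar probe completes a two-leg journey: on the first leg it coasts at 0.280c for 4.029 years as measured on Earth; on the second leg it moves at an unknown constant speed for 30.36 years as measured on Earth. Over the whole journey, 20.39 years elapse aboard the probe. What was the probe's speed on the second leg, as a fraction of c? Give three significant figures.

Leg 1: γ = 1/√(1 − 0.280²) = 25/24 ≈ 1.042; τ_1 = 4.029/1.042 = 3.868 years.
Leg 2: speed unknown; τ_2 = 30.36/γ_2.
Total proper time: 3.868 + τ_2 = 20.39, so τ_2 = 20.39 − 3.868 = 16.52 years.
γ_2 = 30.36/16.52 = 1.838; β = √(1 − 1/γ²) = √0.7038.

β = 0.839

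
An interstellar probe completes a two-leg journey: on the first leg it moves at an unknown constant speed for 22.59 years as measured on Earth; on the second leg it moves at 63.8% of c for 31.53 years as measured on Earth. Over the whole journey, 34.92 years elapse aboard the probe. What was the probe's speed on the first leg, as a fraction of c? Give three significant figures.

Leg 1: speed unknown; τ_1 = 22.59/γ_1.
Leg 2: β = 0.638; γ = 1/√(1 − 0.638²) = 1/√0.5930 = 1.299; τ_2 = 31.53/1.299 = 24.28 years.
Total proper time: τ_1 + 24.28 = 34.92, so τ_1 = 34.92 − 24.28 = 10.64 years.
γ_1 = 22.59/10.64 = 2.123; β = √(1 − 1/γ²) = √0.7781.

β = 0.882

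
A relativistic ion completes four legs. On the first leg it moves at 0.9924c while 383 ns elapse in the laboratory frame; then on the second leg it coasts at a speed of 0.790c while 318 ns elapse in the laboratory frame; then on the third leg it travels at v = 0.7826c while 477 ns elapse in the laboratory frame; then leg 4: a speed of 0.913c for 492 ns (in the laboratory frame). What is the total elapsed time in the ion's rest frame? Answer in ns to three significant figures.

τ = 740 ns

Leg 1: γ = 1/√(1 − 0.9924²) = 1/√0.01514 = 8.127; τ_1 = 383/8.127 = 47.13 ns.
Leg 2: γ = 1/√(1 − 0.790²) = 1/√0.3759 = 1.631; τ_2 = 318/1.631 = 195.0 ns.
Leg 3: γ = 1/√(1 − 0.7826²) = 1/√0.3875 = 1.606; τ_3 = 477/1.606 = 296.9 ns.
Leg 4: γ = 1/√(1 − 0.913²) = 1/√0.1664 = 2.451; τ_4 = 492/2.451 = 200.7 ns.
Total: 47.13 + 195.0 + 296.9 + 200.7 ns.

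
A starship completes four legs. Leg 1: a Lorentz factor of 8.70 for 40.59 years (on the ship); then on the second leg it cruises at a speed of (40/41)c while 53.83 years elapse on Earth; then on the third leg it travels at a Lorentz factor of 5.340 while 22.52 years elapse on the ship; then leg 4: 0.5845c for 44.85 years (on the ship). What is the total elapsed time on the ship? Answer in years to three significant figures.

Leg 1: 40.59 years is already measured on the ship.
Leg 2: γ = 1/√(1 − (40/41)²) = 41/9 ≈ 4.556; τ_2 = 53.83/4.556 = 11.82 years.
Leg 3: 22.52 years is already measured on the ship.
Leg 4: 44.85 years is already measured on the ship.
Total: 40.59 + 11.82 + 22.52 + 44.85 years.

τ = 120 years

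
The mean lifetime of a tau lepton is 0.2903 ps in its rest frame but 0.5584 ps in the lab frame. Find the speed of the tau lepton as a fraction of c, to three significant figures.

β = 0.854

γ = Δt/τ₀ = 0.5584/0.2903 = 1.924
β = √(1 − 1/γ²) = √(1 − 0.2703) = √0.7297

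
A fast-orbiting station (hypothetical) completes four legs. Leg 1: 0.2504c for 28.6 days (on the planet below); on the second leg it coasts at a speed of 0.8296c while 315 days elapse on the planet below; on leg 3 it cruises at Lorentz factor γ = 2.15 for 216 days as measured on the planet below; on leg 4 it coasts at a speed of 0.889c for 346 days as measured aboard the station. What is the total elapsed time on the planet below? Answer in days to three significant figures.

Δt = 1320 days

Leg 1: 28.6 days is already measured on the planet below.
Leg 2: 315 days is already measured on the planet below.
Leg 3: 216 days is already measured on the planet below.
Leg 4: γ = 1/√(1 − 0.889²) = 1/√0.2097 = 2.184; Δt_4 = 2.184 × 346 = 755.6 days.
Total: 28.60 + 315.0 + 216.0 + 755.6 days.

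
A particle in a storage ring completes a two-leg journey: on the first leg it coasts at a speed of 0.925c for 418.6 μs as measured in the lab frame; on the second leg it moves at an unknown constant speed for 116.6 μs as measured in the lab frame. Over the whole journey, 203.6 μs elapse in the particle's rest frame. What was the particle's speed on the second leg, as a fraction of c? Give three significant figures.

β = 0.924

Leg 1: γ = 1/√(1 − 0.925²) = 1/√0.1444 = 2.632; τ_1 = 418.6/2.632 = 159.1 μs.
Leg 2: speed unknown; τ_2 = 116.6/γ_2.
Total proper time: 159.1 + τ_2 = 203.6, so τ_2 = 203.6 − 159.1 = 44.55 μs.
γ_2 = 116.6/44.55 = 2.618; β = √(1 − 1/γ²) = √0.8540.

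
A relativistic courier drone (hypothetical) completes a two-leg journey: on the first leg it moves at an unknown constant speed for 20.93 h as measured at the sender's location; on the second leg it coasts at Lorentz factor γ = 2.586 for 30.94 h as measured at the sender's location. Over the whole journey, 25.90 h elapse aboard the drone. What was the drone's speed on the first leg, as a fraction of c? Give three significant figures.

β = 0.746

Leg 1: speed unknown; τ_1 = 20.93/γ_1.
Leg 2: γ = 2.586; τ_2 = 30.94/2.586 = 11.96 h.
Total proper time: τ_1 + 11.96 = 25.90, so τ_1 = 25.90 − 11.96 = 13.94 h.
γ_1 = 20.93/13.94 = 1.502; β = √(1 − 1/γ²) = √0.5567.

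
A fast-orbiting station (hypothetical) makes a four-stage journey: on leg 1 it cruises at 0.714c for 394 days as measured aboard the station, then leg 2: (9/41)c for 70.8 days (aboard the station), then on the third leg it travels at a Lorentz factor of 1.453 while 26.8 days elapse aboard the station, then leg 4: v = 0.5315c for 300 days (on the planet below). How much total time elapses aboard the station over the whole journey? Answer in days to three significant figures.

τ = 746 days

Leg 1: 394 days is already measured aboard the station.
Leg 2: 70.8 days is already measured aboard the station.
Leg 3: 26.8 days is already measured aboard the station.
Leg 4: γ = 1/√(1 − 0.5315²) = 1/√0.7175 = 1.181; τ_4 = 300/1.181 = 254.1 days.
Total: 394.0 + 70.80 + 26.80 + 254.1 days.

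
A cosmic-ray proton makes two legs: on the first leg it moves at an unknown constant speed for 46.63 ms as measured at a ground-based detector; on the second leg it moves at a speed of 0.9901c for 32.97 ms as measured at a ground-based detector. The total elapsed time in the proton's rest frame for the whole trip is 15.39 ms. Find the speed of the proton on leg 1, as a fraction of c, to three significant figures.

β = 0.973

Leg 1: speed unknown; τ_1 = 46.63/γ_1.
Leg 2: γ = 1/√(1 − 0.9901²) = 1/√0.01970 = 7.124; τ_2 = 32.97/7.124 = 4.628 ms.
Total proper time: τ_1 + 4.628 = 15.39, so τ_1 = 15.39 − 4.628 = 10.76 ms.
γ_1 = 46.63/10.76 = 4.333; β = √(1 − 1/γ²) = √0.9467.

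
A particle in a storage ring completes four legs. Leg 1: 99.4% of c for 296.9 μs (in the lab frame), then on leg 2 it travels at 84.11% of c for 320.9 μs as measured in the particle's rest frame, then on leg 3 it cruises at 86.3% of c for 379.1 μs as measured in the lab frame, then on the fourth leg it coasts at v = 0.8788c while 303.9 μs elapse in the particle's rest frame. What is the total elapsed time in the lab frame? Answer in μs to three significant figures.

Leg 1: 296.9 μs is already measured in the lab frame.
Leg 2: β = 0.8411; γ = 1/√(1 − 0.8411²) = 1/√0.2926 = 1.849; Δt_2 = 1.849 × 320.9 = 593.3 μs.
Leg 3: 379.1 μs is already measured in the lab frame.
Leg 4: γ = 1/√(1 − 0.8788²) = 1/√0.2277 = 2.096; Δt_4 = 2.096 × 303.9 = 636.9 μs.
Total: 296.9 + 593.3 + 379.1 + 636.9 μs.

Δt = 1910 μs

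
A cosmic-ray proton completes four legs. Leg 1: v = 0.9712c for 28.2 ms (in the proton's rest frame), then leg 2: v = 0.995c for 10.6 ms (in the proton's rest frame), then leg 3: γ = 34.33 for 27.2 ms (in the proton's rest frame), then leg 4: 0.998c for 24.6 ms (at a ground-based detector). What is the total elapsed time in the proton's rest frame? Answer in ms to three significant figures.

Leg 1: 28.2 ms is already measured in the proton's rest frame.
Leg 2: 10.6 ms is already measured in the proton's rest frame.
Leg 3: 27.2 ms is already measured in the proton's rest frame.
Leg 4: γ = 1/√(1 − 0.998²) = 1/√0.003996 = 15.82; τ_4 = 24.6/15.82 = 1.555 ms.
Total: 28.20 + 10.60 + 27.20 + 1.555 ms.

τ = 67.6 ms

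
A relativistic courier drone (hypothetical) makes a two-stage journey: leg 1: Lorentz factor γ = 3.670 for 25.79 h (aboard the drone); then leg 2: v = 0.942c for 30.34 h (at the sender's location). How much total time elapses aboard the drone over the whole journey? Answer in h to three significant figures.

Leg 1: 25.79 h is already measured aboard the drone.
Leg 2: γ = 1/√(1 − 0.942²) = 1/√0.1126 = 2.980; τ_2 = 30.34/2.980 = 10.18 h.
Total: 25.79 + 10.18 h.

τ = 36.0 h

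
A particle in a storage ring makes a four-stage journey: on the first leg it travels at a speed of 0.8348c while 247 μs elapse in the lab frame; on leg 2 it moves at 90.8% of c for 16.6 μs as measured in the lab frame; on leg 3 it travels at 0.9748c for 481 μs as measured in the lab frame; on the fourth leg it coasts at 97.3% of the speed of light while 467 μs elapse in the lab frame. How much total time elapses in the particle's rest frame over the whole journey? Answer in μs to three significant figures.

τ = 358 μs

Leg 1: γ = 1/√(1 − 0.8348²) = 1/√0.3031 = 1.816; τ_1 = 247/1.816 = 136.0 μs.
Leg 2: β = 0.908; γ = 1/√(1 − 0.908²) = 1/√0.1755 = 2.387; τ_2 = 16.6/2.387 = 6.955 μs.
Leg 3: γ = 1/√(1 − 0.9748²) = 1/√0.04976 = 4.483; τ_3 = 481/4.483 = 107.3 μs.
Leg 4: β = 0.973; γ = 1/√(1 − 0.973²) = 1/√0.05327 = 4.333; τ_4 = 467/4.333 = 107.8 μs.
Total: 136.0 + 6.955 + 107.3 + 107.8 μs.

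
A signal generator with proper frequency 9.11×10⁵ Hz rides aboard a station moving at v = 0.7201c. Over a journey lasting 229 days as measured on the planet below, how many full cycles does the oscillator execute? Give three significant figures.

N = 1.25×10¹³

γ = 1/√(1 − 0.7201²) = 1/√0.4815 = 1.441
The oscillator's own cycle count is N = f × τ where τ is the proper time aboard the station. τ = Δt/γ = 229/1.441 = 158.9 days = 1.373×10⁷ s.
N = 9.11×10⁵ × 1.373×10⁷ = 1.251×10¹³.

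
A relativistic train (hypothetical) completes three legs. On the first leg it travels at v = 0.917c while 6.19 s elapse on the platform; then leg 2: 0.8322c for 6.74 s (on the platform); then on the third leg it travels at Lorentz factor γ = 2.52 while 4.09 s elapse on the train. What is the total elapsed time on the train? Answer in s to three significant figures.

τ = 10.3 s

Leg 1: γ = 1/√(1 − 0.917²) = 1/√0.1591 = 2.507; τ_1 = 6.19/2.507 = 2.469 s.
Leg 2: γ = 1/√(1 − 0.8322²) = 1/√0.3074 = 1.804; τ_2 = 6.74/1.804 = 3.737 s.
Leg 3: 4.09 s is already measured on the train.
Total: 2.469 + 3.737 + 4.090 s.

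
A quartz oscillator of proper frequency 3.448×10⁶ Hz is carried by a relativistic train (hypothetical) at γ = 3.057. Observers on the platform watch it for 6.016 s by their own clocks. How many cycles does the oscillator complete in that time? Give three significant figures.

γ = 3.057
During 6.016 s of lab time, the oscillator's proper time advances by τ = Δt/γ = 6.016/3.057 = 1.968 s = 1.968×10⁰ s.
N = f × τ = 3.448×10⁶ × 1.968×10⁰ = 6.785×10⁶.

N = 6.79×10⁶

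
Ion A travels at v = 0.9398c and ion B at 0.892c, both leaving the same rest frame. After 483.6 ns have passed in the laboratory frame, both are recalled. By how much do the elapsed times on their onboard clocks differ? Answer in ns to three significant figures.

|τ_A − τ_B| = 53.3 ns

A: γ = 1/√(1 − 0.9398²) = 1/√0.1168 = 2.926; τ_A = 483.6/2.926 = 165.3 ns.
B: γ = 1/√(1 − 0.892²) = 1/√0.2043 = 2.212; τ_B = 483.6/2.212 = 218.6 ns.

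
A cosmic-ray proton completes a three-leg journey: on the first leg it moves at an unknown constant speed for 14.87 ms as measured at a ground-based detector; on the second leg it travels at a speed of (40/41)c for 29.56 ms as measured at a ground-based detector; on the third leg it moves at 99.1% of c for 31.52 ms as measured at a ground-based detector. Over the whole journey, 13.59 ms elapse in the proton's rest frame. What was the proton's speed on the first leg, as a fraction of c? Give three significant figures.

Leg 1: speed unknown; τ_1 = 14.87/γ_1.
Leg 2: γ = 1/√(1 − (40/41)²) = 41/9 ≈ 4.556; τ_2 = 29.56/4.556 = 6.489 ms.
Leg 3: β = 0.991; γ = 1/√(1 − 0.991²) = 1/√0.01792 = 7.470; τ_3 = 31.52/7.470 = 4.219 ms.
Total proper time: τ_1 + 6.489 + 4.219 = 13.59, so τ_1 = 13.59 − 10.71 = 2.882 ms.
γ_1 = 14.87/2.882 = 5.160; β = √(1 − 1/γ²) = √0.9624.

β = 0.981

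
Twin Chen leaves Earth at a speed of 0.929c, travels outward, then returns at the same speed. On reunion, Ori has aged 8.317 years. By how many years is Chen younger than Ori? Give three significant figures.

γ = 1/√(1 − 0.929²) = 1/√0.1370 = 2.702
Chen's elapsed proper time: τ = 8.317/2.702 = 3.078 years.
Age gap = Δt − τ = 8.317 − 3.078 years.

Δt − τ = 5.24 years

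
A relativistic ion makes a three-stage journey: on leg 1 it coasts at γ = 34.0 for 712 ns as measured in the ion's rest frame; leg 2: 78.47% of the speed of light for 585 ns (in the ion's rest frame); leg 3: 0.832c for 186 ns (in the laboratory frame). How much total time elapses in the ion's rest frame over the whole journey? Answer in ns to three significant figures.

Leg 1: 712 ns is already measured in the ion's rest frame.
Leg 2: 585 ns is already measured in the ion's rest frame.
Leg 3: γ = 1/√(1 − 0.832²) = 1/√0.3078 = 1.803; τ_3 = 186/1.803 = 103.2 ns.
Total: 712.0 + 585.0 + 103.2 ns.

τ = 1400 ns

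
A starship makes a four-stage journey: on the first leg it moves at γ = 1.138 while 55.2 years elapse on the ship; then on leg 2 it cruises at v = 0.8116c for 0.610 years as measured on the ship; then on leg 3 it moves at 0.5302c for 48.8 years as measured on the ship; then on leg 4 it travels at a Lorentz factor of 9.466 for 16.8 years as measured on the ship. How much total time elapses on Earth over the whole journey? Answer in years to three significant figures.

Δt = 280 years

Leg 1: γ = 1.138; Δt_1 = 1.138 × 55.2 = 62.82 years.
Leg 2: γ = 1/√(1 − 0.8116²) = 1/√0.3413 = 1.712; Δt_2 = 1.712 × 0.610 = 1.044 years.
Leg 3: γ = 1/√(1 − 0.5302²) = 1/√0.7189 = 1.179; Δt_3 = 1.179 × 48.8 = 57.56 years.
Leg 4: γ = 9.466; Δt_4 = 9.466 × 16.8 = 159.0 years.
Total: 62.82 + 1.044 + 57.56 + 159.0 years.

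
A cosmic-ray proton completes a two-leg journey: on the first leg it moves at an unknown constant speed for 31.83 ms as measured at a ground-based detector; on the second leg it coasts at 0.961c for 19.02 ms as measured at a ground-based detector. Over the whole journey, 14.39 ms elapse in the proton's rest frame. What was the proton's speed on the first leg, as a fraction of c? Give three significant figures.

β = 0.958

Leg 1: speed unknown; τ_1 = 31.83/γ_1.
Leg 2: γ = 1/√(1 − 0.961²) = 1/√0.07648 = 3.616; τ_2 = 19.02/3.616 = 5.260 ms.
Total proper time: τ_1 + 5.260 = 14.39, so τ_1 = 14.39 − 5.260 = 9.130 ms.
γ_1 = 31.83/9.130 = 3.486; β = √(1 − 1/γ²) = √0.9177.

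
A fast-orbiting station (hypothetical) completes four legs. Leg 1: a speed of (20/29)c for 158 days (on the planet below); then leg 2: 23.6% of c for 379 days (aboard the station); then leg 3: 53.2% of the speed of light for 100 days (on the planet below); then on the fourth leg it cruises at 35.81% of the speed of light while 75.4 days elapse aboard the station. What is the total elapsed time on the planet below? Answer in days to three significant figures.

Δt = 729 days

Leg 1: 158 days is already measured on the planet below.
Leg 2: β = 0.236; γ = 1/√(1 − 0.236²) = 1/√0.9443 = 1.029; Δt_2 = 1.029 × 379 = 390.0 days.
Leg 3: 100 days is already measured on the planet below.
Leg 4: β = 0.3581; γ = 1/√(1 − 0.3581²) = 1/√0.8718 = 1.071; Δt_4 = 1.071 × 75.4 = 80.76 days.
Total: 158.0 + 390.0 + 100.0 + 80.76 days.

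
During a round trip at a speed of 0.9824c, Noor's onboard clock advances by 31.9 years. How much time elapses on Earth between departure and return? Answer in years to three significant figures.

γ = 1/√(1 − 0.9824²) = 1/√0.03489 = 5.354
Earth-frame duration is the dilated interval: Δt = γτ = 5.354 × 31.9 years.

Δt = 171 years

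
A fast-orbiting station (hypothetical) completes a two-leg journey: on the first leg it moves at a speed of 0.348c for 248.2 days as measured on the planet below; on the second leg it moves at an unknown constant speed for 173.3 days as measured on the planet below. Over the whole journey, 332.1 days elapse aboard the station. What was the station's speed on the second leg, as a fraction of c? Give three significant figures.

β = 0.819

Leg 1: γ = 1/√(1 − 0.348²) = 1/√0.8789 = 1.067; τ_1 = 248.2/1.067 = 232.7 days.
Leg 2: speed unknown; τ_2 = 173.3/γ_2.
Total proper time: 232.7 + τ_2 = 332.1, so τ_2 = 332.1 − 232.7 = 99.41 days.
γ_2 = 173.3/99.41 = 1.743; β = √(1 − 1/γ²) = √0.6709.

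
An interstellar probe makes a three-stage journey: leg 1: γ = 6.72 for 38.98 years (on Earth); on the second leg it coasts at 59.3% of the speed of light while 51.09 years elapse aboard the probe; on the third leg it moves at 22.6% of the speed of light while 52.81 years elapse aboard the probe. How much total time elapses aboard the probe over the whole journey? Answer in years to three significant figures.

τ = 110 years

Leg 1: γ = 6.72; τ_1 = 38.98/6.720 = 5.801 years.
Leg 2: 51.09 years is already measured aboard the probe.
Leg 3: 52.81 years is already measured aboard the probe.
Total: 5.801 + 51.09 + 52.81 years.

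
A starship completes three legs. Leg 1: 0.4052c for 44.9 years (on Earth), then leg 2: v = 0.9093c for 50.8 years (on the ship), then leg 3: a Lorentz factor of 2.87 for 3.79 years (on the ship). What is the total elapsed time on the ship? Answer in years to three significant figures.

τ = 95.6 years

Leg 1: γ = 1/√(1 − 0.4052²) = 1/√0.8358 = 1.094; τ_1 = 44.9/1.094 = 41.05 years.
Leg 2: 50.8 years is already measured on the ship.
Leg 3: 3.79 years is already measured on the ship.
Total: 41.05 + 50.80 + 3.790 years.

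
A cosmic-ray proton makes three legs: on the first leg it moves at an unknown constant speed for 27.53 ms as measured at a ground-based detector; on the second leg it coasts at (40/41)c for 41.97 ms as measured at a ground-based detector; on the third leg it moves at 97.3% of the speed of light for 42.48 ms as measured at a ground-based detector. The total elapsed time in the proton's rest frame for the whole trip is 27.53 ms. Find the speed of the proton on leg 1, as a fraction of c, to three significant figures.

Leg 1: speed unknown; τ_1 = 27.53/γ_1.
Leg 2: γ = 1/√(1 − (40/41)²) = 41/9 ≈ 4.556; τ_2 = 41.97/4.556 = 9.213 ms.
Leg 3: β = 0.973; γ = 1/√(1 − 0.973²) = 1/√0.05327 = 4.333; τ_3 = 42.48/4.333 = 9.805 ms.
Total proper time: τ_1 + 9.213 + 9.805 = 27.53, so τ_1 = 27.53 − 19.02 = 8.512 ms.
γ_1 = 27.53/8.512 = 3.234; β = √(1 − 1/γ²) = √0.9044.

β = 0.951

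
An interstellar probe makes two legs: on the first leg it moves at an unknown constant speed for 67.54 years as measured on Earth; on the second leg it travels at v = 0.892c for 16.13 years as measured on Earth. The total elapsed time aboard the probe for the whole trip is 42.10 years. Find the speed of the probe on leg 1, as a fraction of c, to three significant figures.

β = 0.857

Leg 1: speed unknown; τ_1 = 67.54/γ_1.
Leg 2: γ = 1/√(1 − 0.892²) = 1/√0.2043 = 2.212; τ_2 = 16.13/2.212 = 7.291 years.
Total proper time: τ_1 + 7.291 = 42.10, so τ_1 = 42.10 − 7.291 = 34.81 years.
γ_1 = 67.54/34.81 = 1.940; β = √(1 − 1/γ²) = √0.7344.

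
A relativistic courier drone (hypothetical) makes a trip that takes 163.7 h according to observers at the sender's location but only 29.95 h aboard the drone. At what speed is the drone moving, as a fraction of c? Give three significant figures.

The proper time is measured aboard the drone (both events occur at the drone's location); Δt is measured at the sender's location. γ = Δt/τ = 163.7/29.95 = 5.466.
β = √(1 − 1/γ²) = √(1 − 0.03347) = √0.9665

v = 0.983c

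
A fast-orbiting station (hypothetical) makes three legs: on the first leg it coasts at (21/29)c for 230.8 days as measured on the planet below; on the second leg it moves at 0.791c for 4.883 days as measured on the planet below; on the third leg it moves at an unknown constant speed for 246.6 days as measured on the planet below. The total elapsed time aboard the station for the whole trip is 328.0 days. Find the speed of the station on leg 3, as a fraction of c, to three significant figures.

Leg 1: γ = 1/√(1 − (21/29)²) = 29/20 = 1.450; τ_1 = 230.8/1.450 = 159.2 days.
Leg 2: γ = 1/√(1 − 0.791²) = 1/√0.3743 = 1.634; τ_2 = 4.883/1.634 = 2.987 days.
Leg 3: speed unknown; τ_3 = 246.6/γ_3.
Total proper time: 159.2 + 2.987 + τ_3 = 328.0, so τ_3 = 328.0 − 162.2 = 165.8 days.
γ_3 = 246.6/165.8 = 1.487; β = √(1 − 1/γ²) = √0.5477.

β = 0.740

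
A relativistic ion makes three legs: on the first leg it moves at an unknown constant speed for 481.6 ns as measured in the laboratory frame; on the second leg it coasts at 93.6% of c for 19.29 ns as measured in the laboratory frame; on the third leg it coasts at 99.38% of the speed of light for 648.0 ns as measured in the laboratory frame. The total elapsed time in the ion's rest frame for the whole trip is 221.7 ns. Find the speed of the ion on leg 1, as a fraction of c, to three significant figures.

Leg 1: speed unknown; τ_1 = 481.6/γ_1.
Leg 2: β = 0.936; γ = 1/√(1 − 0.936²) = 1/√0.1239 = 2.841; τ_2 = 19.29/2.841 = 6.790 ns.
Leg 3: β = 0.9938; γ = 1/√(1 − 0.9938²) = 1/√0.01236 = 8.994; τ_3 = 648.0/8.994 = 72.05 ns.
Total proper time: τ_1 + 6.790 + 72.05 = 221.7, so τ_1 = 221.7 − 78.84 = 142.9 ns.
γ_1 = 481.6/142.9 = 3.371; β = √(1 − 1/γ²) = √0.9120.

β = 0.955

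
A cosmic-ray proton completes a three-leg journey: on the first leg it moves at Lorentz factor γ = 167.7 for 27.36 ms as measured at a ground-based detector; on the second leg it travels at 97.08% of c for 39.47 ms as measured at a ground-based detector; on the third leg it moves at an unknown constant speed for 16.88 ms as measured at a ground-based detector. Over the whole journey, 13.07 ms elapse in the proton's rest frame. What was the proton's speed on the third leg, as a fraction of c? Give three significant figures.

β = 0.979

Leg 1: γ = 167.7; τ_1 = 27.36/167.7 = 0.1631 ms.
Leg 2: β = 0.9708; γ = 1/√(1 − 0.9708²) = 1/√0.05755 = 4.169; τ_2 = 39.47/4.169 = 9.468 ms.
Leg 3: speed unknown; τ_3 = 16.88/γ_3.
Total proper time: 0.1631 + 9.468 + τ_3 = 13.07, so τ_3 = 13.07 − 9.632 = 3.438 ms.
γ_3 = 16.88/3.438 = 4.909; β = √(1 − 1/γ²) = √0.9585.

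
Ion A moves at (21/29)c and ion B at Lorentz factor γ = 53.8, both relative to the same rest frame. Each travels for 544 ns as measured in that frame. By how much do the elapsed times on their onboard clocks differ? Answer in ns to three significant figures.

A: γ = 1/√(1 − (21/29)²) = 29/20 = 1.450; τ_A = 544/1.450 = 375.2 ns.
B: γ = 53.8; τ_B = 544/53.80 = 10.11 ns.

|τ_A − τ_B| = 365 ns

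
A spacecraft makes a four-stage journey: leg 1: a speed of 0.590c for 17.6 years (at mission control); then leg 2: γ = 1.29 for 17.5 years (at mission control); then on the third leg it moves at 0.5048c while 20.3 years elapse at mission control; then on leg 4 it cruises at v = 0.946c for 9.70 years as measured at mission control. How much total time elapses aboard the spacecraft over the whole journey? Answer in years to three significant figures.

Leg 1: γ = 1/√(1 − 0.590²) = 1/√0.6519 = 1.239; τ_1 = 17.6/1.239 = 14.21 years.
Leg 2: γ = 1.29; τ_2 = 17.5/1.290 = 13.57 years.
Leg 3: γ = 1/√(1 − 0.5048²) = 1/√0.7452 = 1.158; τ_3 = 20.3/1.158 = 17.52 years.
Leg 4: γ = 1/√(1 − 0.946²) = 1/√0.1051 = 3.085; τ_4 = 9.70/3.085 = 3.144 years.
Total: 14.21 + 13.57 + 17.52 + 3.144 years.

τ = 48.4 years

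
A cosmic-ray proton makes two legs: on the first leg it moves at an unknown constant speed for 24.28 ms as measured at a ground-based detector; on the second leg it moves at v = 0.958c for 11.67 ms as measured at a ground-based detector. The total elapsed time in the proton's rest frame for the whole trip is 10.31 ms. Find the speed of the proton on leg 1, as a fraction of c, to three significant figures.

Leg 1: speed unknown; τ_1 = 24.28/γ_1.
Leg 2: γ = 1/√(1 − 0.958²) = 1/√0.08224 = 3.487; τ_2 = 11.67/3.487 = 3.347 ms.
Total proper time: τ_1 + 3.347 = 10.31, so τ_1 = 10.31 − 3.347 = 6.963 ms.
γ_1 = 24.28/6.963 = 3.487; β = √(1 − 1/γ²) = √0.9177.

β = 0.958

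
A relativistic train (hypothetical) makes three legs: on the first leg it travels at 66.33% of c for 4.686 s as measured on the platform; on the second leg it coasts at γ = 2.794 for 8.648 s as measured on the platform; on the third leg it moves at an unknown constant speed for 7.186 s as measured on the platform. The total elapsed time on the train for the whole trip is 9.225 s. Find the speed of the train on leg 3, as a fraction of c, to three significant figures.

Leg 1: β = 0.6633; γ = 1/√(1 − 0.6633²) = 1/√0.5600 = 1.336; τ_1 = 4.686/1.336 = 3.507 s.
Leg 2: γ = 2.794; τ_2 = 8.648/2.794 = 3.095 s.
Leg 3: speed unknown; τ_3 = 7.186/γ_3.
Total proper time: 3.507 + 3.095 + τ_3 = 9.225, so τ_3 = 9.225 − 6.602 = 2.623 s.
γ_3 = 7.186/2.623 = 2.740; β = √(1 − 1/γ²) = √0.8668.

β = 0.931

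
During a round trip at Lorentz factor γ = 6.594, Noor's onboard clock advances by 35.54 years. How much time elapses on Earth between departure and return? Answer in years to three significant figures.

γ = 6.594
Earth-frame duration is the dilated interval: Δt = γτ = 6.594 × 35.54 years.

Δt = 234 years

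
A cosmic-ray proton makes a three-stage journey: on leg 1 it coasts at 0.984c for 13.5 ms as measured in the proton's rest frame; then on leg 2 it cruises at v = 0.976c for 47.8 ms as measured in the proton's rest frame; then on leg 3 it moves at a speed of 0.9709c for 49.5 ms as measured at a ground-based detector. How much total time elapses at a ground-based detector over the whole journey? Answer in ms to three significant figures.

Leg 1: γ = 1/√(1 − 0.984²) = 1/√0.03174 = 5.613; Δt_1 = 5.613 × 13.5 = 75.77 ms.
Leg 2: γ = 1/√(1 − 0.976²) = 1/√0.04742 = 4.592; Δt_2 = 4.592 × 47.8 = 219.5 ms.
Leg 3: 49.5 ms is already measured at a ground-based detector.
Total: 75.77 + 219.5 + 49.50 ms.

Δt = 345 ms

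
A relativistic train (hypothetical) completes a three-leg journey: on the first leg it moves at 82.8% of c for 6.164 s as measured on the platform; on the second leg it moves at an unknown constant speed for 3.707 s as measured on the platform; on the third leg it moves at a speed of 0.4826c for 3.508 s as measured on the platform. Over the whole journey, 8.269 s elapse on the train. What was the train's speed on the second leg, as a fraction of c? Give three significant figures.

β = 0.883

Leg 1: β = 0.828; γ = 1/√(1 − 0.828²) = 1/√0.3144 = 1.783; τ_1 = 6.164/1.783 = 3.456 s.
Leg 2: speed unknown; τ_2 = 3.707/γ_2.
Leg 3: γ = 1/√(1 − 0.4826²) = 1/√0.7671 = 1.142; τ_3 = 3.508/1.142 = 3.072 s.
Total proper time: 3.456 + τ_2 + 3.072 = 8.269, so τ_2 = 8.269 − 6.529 = 1.740 s.
γ_2 = 3.707/1.740 = 2.130; β = √(1 − 1/γ²) = √0.7796.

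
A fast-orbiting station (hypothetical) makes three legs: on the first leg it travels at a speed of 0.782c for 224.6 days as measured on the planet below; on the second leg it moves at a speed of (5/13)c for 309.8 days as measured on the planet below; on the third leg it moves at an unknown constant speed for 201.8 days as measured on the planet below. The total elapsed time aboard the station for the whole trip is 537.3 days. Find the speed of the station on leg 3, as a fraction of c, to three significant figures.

Leg 1: γ = 1/√(1 − 0.782²) = 1/√0.3885 = 1.604; τ_1 = 224.6/1.604 = 140.0 days.
Leg 2: γ = 1/√(1 − (5/13)²) = 13/12 ≈ 1.083; τ_2 = 309.8/1.083 = 286.0 days.
Leg 3: speed unknown; τ_3 = 201.8/γ_3.
Total proper time: 140.0 + 286.0 + τ_3 = 537.3, so τ_3 = 537.3 − 426.0 = 111.3 days.
γ_3 = 201.8/111.3 = 1.812; β = √(1 − 1/γ²) = √0.6956.

β = 0.834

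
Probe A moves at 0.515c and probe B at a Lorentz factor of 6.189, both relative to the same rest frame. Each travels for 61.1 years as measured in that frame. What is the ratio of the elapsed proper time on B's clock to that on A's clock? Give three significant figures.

A: γ = 1/√(1 − 0.515²) = 1/√0.7348 = 1.167. B: γ = 6.189.
τ_A/τ_B = γ_B/γ_A = 6.189/1.167 = 5.305, so τ_B/τ_A = 0.1885.

τ_B/τ_A = 0.188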